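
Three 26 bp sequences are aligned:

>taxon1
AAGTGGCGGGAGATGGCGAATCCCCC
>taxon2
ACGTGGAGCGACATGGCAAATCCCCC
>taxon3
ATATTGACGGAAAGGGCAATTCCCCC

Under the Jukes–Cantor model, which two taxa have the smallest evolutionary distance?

taxon1 and taxon2

taxon1–taxon2: 5/26 differ, p = 0.192, d = 0.222.
taxon1–taxon3: 9/26 differ, p = 0.346, d = 0.464.
taxon2–taxon3: 8/26 differ, p = 0.308, d = 0.396.
The smallest distance is between taxon1 and taxon2.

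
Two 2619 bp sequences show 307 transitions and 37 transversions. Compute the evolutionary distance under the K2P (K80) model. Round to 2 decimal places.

P = 307/2619 ≈ 0.11722 and Q = 37/2619 ≈ 0.014128.
Under the Kimura two-parameter model, d = −½ ln(1 − 2P − Q) − ¼ ln(1 − 2Q).
1 − 2P − Q = 0.751432, giving −½ ln(0.751432) = 0.142887.
1 − 2Q = 0.971744, giving −¼ ln(0.971744) = 0.007166.
d = 0.142887 + 0.007166 = 0.150053.

0.15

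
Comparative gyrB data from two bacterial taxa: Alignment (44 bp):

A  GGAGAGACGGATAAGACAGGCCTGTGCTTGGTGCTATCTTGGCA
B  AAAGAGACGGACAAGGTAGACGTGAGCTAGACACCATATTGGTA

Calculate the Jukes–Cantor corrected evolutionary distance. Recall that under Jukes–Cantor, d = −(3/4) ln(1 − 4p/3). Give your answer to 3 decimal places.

0.455

The sequences differ at 15 of 44 sites, so p = 15/44 ≈ 0.340909.
d = −(3/4) ln(1 − 4p/3) = −0.75 ln(1 − 0.454545) = −0.75 ln(0.545455)
  = −0.75 × (-0.606135) = 0.454601 substitutions/site.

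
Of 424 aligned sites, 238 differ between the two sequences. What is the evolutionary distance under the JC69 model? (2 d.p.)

1.04

p = 238/424 ≈ 0.561321.
d = −(3/4) ln(1 − 4p/3) = −0.75 ln(1 − 0.748428) = −0.75 ln(0.251572)
  = −0.75 × (-1.380026) = 1.035020 substitutions/site.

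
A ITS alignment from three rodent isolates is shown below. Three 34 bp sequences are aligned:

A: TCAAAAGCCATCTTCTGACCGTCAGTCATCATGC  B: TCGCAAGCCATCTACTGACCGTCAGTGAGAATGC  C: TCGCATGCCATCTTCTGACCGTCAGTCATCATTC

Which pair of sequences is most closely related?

A and C

A–B: 6/34 differ, p = 0.176, d = 0.201.
A–C: 4/34 differ, p = 0.118, d = 0.128.
B–C: 6/34 differ, p = 0.176, d = 0.201.
The smallest distance is between A and C.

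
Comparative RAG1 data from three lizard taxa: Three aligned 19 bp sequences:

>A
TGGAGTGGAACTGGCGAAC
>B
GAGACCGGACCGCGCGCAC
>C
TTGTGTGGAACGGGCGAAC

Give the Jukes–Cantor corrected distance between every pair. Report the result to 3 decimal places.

d(A,B) = 0.618, d(A,C) = 0.177, d(B,C) = 0.618

A–B: 8/19 sites differ → p ≈ 0.421053, d = −0.75 ln(1 − 0.561404) = 0.618132 ≈ 0.618.
A–C: 3/19 sites differ → p ≈ 0.157895, d = −0.75 ln(1 − 0.210527) = 0.177292 ≈ 0.177.
B–C: 8/19 sites differ → p ≈ 0.421053, d = −0.75 ln(1 − 0.561404) = 0.618132 ≈ 0.618.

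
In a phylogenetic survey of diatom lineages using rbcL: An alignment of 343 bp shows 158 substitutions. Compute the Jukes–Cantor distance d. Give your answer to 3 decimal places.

0.714

p = 158/343 ≈ 0.460641.
d = −(3/4) ln(1 − 4p/3) = −0.75 ln(1 − 0.614188) = −0.75 ln(0.385812)
  = −0.75 × (-0.952405) = 0.714304 substitutions/site.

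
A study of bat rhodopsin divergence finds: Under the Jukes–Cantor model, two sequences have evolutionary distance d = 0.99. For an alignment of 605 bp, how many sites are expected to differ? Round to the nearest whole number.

Invert JC69: p = (3/4)(1 − e^(−4d/3)) = 0.75 × (1 − e^(-1.32)) = 0.75 × (1 − 0.267135) = 0.549649.
Expected differing sites = pL ≈ 0.549649 × 605 = 332.537645 ≈ 333.

333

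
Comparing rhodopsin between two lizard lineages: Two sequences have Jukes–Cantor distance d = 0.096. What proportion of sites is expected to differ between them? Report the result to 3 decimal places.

p = (3/4)(1 − e^(−4d/3)) = 0.75 × (1 − e^(-0.128)) = 0.75 × (1 − 0.879853) = 0.090110.

0.090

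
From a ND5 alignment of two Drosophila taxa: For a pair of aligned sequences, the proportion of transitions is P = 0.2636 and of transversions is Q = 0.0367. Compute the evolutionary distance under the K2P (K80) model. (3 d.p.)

0.434

Under the Kimura two-parameter model, d = −½ ln(1 − 2P − Q) − ¼ ln(1 − 2Q).
1 − 2P − Q = 0.4361, giving −½ ln(0.4361) = 0.414942.
1 − 2Q = 0.9266, giving −¼ ln(0.9266) = 0.019058.
d = 0.414942 + 0.019058 = 0.434000.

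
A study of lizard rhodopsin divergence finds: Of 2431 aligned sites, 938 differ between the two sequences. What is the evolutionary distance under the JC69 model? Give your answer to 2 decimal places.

p = 938/2431 ≈ 0.385849.
d = −(3/4) ln(1 − 4p/3) = −0.75 ln(1 − 0.514465) = −0.75 ln(0.485535)
  = −0.75 × (-0.722504) = 0.541878 substitutions/site.

0.54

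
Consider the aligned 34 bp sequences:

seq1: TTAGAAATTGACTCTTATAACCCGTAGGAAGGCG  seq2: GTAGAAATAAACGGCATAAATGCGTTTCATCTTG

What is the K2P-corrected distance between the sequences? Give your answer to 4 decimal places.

Of 34 sites, 4 differences are transitions and 14 are transversions, so P = 4/34 ≈ 0.117647 and Q = 14/34 ≈ 0.411765.
Under the Kimura two-parameter model, d = −½ ln(1 − 2P − Q) − ¼ ln(1 − 2Q).
1 − 2P − Q = 0.352941, giving −½ ln(0.352941) = 0.520727.
1 − 2Q = 0.17647, giving −¼ ln(0.17647) = 0.433651.
d = 0.520727 + 0.433651 = 0.954378.

0.9544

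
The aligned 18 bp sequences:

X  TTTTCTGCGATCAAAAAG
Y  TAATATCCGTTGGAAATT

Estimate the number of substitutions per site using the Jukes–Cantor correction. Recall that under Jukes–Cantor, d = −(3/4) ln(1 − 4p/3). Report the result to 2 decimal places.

0.82

The sequences differ at 9 of 18 sites (2, 3, 5, 7, 10, 12, 13, 17, 18), so p = 9/18 = 0.5.
d = −(3/4) ln(1 − 4p/3) = −0.75 ln(1 − 0.666667) = −0.75 ln(0.333333)
  = −0.75 × (-1.098613) = 0.823960 substitutions/site.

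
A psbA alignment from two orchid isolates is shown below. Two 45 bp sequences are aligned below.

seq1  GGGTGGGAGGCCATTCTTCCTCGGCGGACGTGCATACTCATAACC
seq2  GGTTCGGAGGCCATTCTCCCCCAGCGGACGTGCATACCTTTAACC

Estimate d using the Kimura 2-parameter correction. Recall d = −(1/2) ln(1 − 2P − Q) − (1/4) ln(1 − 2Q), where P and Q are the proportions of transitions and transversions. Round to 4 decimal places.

Of 45 sites, 5 differences are transitions and 3 are transversions, so P = 5/45 ≈ 0.111111 and Q = 3/45 ≈ 0.066667.
Under the Kimura two-parameter model, d = −½ ln(1 − 2P − Q) − ¼ ln(1 − 2Q).
1 − 2P − Q = 0.711111, giving −½ ln(0.711111) = 0.170463.
1 − 2Q = 0.866666, giving −¼ ln(0.866666) = 0.035775.
d = 0.170463 + 0.035775 = 0.206238.

0.2062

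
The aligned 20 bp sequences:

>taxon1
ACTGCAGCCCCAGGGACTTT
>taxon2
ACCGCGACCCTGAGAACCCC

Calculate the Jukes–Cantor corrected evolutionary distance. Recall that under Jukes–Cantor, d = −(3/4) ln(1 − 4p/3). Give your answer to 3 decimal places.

0.824

The sequences differ at 10 of 20 sites (3, 6, 7, 11, 12, 13, 15, 18, 19, 20), so p = 10/20 = 0.5.
d = −(3/4) ln(1 − 4p/3) = −0.75 ln(1 − 0.666667) = −0.75 ln(0.333333)
  = −0.75 × (-1.098613) = 0.823960 substitutions/site.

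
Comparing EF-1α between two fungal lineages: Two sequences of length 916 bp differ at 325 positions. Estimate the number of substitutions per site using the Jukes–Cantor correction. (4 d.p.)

0.4805

p = 325/916 ≈ 0.354803.
d = −(3/4) ln(1 − 4p/3) = −0.75 ln(1 − 0.473071) = −0.75 ln(0.526929)
  = −0.75 × (-0.640689) = 0.480517 substitutions/site.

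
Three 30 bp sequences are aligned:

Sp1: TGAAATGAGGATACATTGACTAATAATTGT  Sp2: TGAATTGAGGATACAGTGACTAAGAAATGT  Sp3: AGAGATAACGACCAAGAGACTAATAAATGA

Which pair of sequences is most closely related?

Sp1 and Sp2

Sp1–Sp2: 4/30 differ, p = 0.133, d = 0.147.
Sp1–Sp3: 11/30 differ, p = 0.367, d = 0.503.
Sp2–Sp3: 11/30 differ, p = 0.367, d = 0.503.
The smallest distance is between Sp1 and Sp2.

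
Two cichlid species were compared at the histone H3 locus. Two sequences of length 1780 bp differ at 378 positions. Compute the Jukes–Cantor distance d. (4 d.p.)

0.2497

p = 378/1780 ≈ 0.21236.
d = −(3/4) ln(1 − 4p/3) = −0.75 ln(1 − 0.283147) = −0.75 ln(0.716853)
  = −0.75 × (-0.332884) = 0.249663 substitutions/site.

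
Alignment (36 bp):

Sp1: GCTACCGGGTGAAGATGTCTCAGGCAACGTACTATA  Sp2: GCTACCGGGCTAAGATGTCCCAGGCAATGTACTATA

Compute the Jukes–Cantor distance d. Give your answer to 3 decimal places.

The sequences differ at 4 of 36 sites (10, 11, 20, 28), so p = 4/36 ≈ 0.111111.
d = −(3/4) ln(1 − 4p/3) = −0.75 ln(1 − 0.148148) = −0.75 ln(0.851852)
  = −0.75 × (-0.160342) = 0.120257 substitutions/site.

0.120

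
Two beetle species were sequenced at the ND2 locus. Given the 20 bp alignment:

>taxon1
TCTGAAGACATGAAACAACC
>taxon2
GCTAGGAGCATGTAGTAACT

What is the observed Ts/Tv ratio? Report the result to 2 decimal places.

4.00

Transitions are A↔G and C↔T; transversions are all other mismatches.
Transitions: 8. Transversions: 2.
R = 8/2 = 4.00.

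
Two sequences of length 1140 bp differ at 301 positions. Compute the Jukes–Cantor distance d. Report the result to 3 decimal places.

p = 301/1140 ≈ 0.264035.
d = −(3/4) ln(1 − 4p/3) = −0.75 ln(1 − 0.352047) = −0.75 ln(0.647953)
  = −0.75 × (-0.433937) = 0.325453 substitutions/site.

0.325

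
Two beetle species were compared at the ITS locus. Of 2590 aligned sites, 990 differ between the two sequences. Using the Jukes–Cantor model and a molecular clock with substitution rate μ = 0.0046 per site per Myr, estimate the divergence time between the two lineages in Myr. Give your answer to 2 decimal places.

p = 990/2590 ≈ 0.382239.
d = −(3/4) ln(1 − 4p/3) = −0.75 ln(1 − 0.509652) = −0.75 ln(0.490348)
  = −0.75 × (-0.712640) = 0.534480 substitutions/site.
Under a molecular clock d = 2μt, so t = d/(2μ) = 0.534480 / (2 × 0.0046) = 58.10 Myr.

58.10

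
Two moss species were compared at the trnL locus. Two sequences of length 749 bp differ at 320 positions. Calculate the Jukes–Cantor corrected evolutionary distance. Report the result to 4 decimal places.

p = 320/749 ≈ 0.427236.
d = −(3/4) ln(1 − 4p/3) = −0.75 ln(1 − 0.569648) = −0.75 ln(0.430352)
  = −0.75 × (-0.843152) = 0.632364 substitutions/site.

0.6324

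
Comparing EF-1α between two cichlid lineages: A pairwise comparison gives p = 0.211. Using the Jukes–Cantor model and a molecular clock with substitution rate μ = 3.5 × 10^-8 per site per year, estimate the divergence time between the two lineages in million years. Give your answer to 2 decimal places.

3.54

d = −(3/4) ln(1 − 4p/3) = −0.75 ln(1 − 0.281333) = −0.75 ln(0.718667)
  = −0.75 × (-0.330357) = 0.247768 substitutions/site.
Under a molecular clock d = 2μt, so t = d/(2μ) = 0.247768 / (2 × 3.5 × 10^-8) = 3.54 million years.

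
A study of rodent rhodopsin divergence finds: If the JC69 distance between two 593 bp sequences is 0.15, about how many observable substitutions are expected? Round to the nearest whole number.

Invert JC69: p = (3/4)(1 − e^(−4d/3)) = 0.75 × (1 − e^(-0.2)) = 0.75 × (1 − 0.818731) = 0.135952.
Expected differing sites = pL ≈ 0.135952 × 593 = 80.619536 ≈ 81.

81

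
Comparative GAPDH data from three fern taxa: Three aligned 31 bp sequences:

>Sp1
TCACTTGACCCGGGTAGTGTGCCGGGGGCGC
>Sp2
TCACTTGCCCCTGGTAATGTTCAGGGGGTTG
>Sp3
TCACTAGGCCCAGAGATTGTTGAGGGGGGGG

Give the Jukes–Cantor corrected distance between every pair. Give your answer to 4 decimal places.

Sp1–Sp2: 8/31 sites differ → p ≈ 0.258065, d = −0.75 ln(1 − 0.344087) = 0.316295 ≈ 0.3163.
Sp1–Sp3: 11/31 sites differ → p ≈ 0.354839, d = −0.75 ln(1 − 0.473119) = 0.480585 ≈ 0.4806.
Sp2–Sp3: 9/31 sites differ → p ≈ 0.290323, d = −0.75 ln(1 − 0.387097) = 0.367161 ≈ 0.3672.

d(Sp1,Sp2) = 0.3163, d(Sp1,Sp3) = 0.4806, d(Sp2,Sp3) = 0.3672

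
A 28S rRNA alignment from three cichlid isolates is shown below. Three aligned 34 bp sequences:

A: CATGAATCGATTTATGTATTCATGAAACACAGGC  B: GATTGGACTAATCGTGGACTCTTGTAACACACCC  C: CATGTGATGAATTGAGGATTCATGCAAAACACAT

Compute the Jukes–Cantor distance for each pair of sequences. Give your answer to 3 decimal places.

d(A,B) = 0.665, d(A,C) = 0.535, d(B,C) = 0.535

A–B: 15/34 sites differ → p ≈ 0.441176, d = −0.75 ln(1 − 0.588235) = 0.665477 ≈ 0.665.
A–C: 13/34 sites differ → p ≈ 0.382353, d = −0.75 ln(1 − 0.509804) = 0.534712 ≈ 0.535.
B–C: 13/34 sites differ → p ≈ 0.382353, d = −0.75 ln(1 − 0.509804) = 0.534712 ≈ 0.535.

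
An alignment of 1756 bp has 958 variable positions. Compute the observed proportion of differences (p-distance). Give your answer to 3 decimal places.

p = 958/1756 = 0.545558… ≈ 0.546 (to 3 d.p.).

0.546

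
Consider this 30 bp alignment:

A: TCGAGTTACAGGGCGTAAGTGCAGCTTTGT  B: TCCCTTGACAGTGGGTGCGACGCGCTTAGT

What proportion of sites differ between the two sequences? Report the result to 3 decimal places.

The sequences differ at 13 of 30 positions.
p = 13/30 = 0.433333… ≈ 0.433 (to 3 d.p.).

0.433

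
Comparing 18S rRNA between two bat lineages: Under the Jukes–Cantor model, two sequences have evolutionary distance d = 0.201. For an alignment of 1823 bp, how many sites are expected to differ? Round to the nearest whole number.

Invert JC69: p = (3/4)(1 − e^(−4d/3)) = 0.75 × (1 − e^(-0.268)) = 0.75 × (1 − 0.764908) = 0.176319.
Expected differing sites = pL ≈ 0.176319 × 1823 = 321.429537 ≈ 321.

321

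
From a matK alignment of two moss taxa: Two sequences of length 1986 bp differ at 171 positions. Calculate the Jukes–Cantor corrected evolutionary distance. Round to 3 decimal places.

0.091

p = 171/1986 ≈ 0.086103.
d = −(3/4) ln(1 − 4p/3) = −0.75 ln(1 − 0.114804) = −0.75 ln(0.885196)
  = −0.75 × (-0.121946) = 0.091460 substitutions/site.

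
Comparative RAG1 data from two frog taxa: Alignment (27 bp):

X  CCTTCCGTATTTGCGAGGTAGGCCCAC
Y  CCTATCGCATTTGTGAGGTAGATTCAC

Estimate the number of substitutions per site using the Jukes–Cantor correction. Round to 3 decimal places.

0.318

The sequences differ at 7 of 27 sites (4, 5, 8, 14, 22, 23, 24), so p = 7/27 ≈ 0.259259.
d = −(3/4) ln(1 − 4p/3) = −0.75 ln(1 − 0.345679) = −0.75 ln(0.654321)
  = −0.75 × (-0.424157) = 0.318118 substitutions/site.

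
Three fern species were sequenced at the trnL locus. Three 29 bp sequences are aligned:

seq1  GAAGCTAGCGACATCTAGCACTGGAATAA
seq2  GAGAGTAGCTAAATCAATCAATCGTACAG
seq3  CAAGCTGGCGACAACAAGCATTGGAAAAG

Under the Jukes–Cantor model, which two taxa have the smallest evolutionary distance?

seq1–seq2: 12/29 differ, p = 0.414, d = 0.602.
seq1–seq3: 7/29 differ, p = 0.241, d = 0.291.
seq2–seq3: 13/29 differ, p = 0.448, d = 0.683.
The smallest distance is between seq1 and seq3.

seq1 and seq3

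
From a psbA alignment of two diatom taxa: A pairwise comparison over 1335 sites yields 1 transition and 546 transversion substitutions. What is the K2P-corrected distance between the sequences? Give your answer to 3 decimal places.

0.690

P = 1/1335 ≈ 0.000749 and Q = 546/1335 ≈ 0.408989.
Under the Kimura two-parameter model, d = −½ ln(1 − 2P − Q) − ¼ ln(1 − 2Q).
1 − 2P − Q = 0.589513, giving −½ ln(0.589513) = 0.264229.
1 − 2Q = 0.182022, giving −¼ ln(0.182022) = 0.425907.
d = 0.264229 + 0.425907 = 0.690136.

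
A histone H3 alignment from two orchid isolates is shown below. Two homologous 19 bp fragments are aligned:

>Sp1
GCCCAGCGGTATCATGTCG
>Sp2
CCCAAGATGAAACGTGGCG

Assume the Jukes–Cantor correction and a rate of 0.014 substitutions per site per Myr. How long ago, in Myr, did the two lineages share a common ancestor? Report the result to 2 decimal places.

22.08

The sequences differ at 8 of 19 sites (1, 4, 7, 8, 10, 12, 14, 17), so p = 8/19 ≈ 0.421053.
d = −(3/4) ln(1 − 4p/3) = −0.75 ln(1 − 0.561404) = −0.75 ln(0.438596)
  = −0.75 × (-0.824177) = 0.618133 substitutions/site.
Under a molecular clock d = 2μt, so t = d/(2μ) = 0.618133 / (2 × 0.014) = 22.08 Myr.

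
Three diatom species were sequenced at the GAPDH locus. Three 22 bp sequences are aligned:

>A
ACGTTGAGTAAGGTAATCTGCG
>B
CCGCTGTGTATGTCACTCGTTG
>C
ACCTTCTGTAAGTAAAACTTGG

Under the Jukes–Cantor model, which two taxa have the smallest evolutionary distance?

A–B: 10/22 differ, p = 0.455, d = 0.699.
A–C: 8/22 differ, p = 0.364, d = 0.497.
B–C: 10/22 differ, p = 0.455, d = 0.699.
The smallest distance is between A and C.

A and C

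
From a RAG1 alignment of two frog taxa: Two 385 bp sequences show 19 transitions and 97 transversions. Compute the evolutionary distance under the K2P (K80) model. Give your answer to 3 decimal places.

0.391

P = 19/385 ≈ 0.049351 and Q = 97/385 ≈ 0.251948.
Under the Kimura two-parameter model, d = −½ ln(1 − 2P − Q) − ¼ ln(1 − 2Q).
1 − 2P − Q = 0.64935, giving −½ ln(0.64935) = 0.215892.
1 − 2Q = 0.496104, giving −¼ ln(0.496104) = 0.175242.
d = 0.215892 + 0.175242 = 0.391134.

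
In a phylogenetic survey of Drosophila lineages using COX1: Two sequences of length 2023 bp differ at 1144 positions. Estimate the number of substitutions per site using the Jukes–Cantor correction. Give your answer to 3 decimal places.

p = 1144/2023 ≈ 0.565497.
d = −(3/4) ln(1 − 4p/3) = −0.75 ln(1 − 0.753996) = −0.75 ln(0.246004)
  = −0.75 × (-1.402407) = 1.051805 substitutions/site.

1.052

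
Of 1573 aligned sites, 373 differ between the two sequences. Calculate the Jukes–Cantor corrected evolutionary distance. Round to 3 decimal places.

0.285

p = 373/1573 ≈ 0.237127.
d = −(3/4) ln(1 − 4p/3) = −0.75 ln(1 − 0.316169) = −0.75 ln(0.683831)
  = −0.75 × (-0.380044) = 0.285033 substitutions/site.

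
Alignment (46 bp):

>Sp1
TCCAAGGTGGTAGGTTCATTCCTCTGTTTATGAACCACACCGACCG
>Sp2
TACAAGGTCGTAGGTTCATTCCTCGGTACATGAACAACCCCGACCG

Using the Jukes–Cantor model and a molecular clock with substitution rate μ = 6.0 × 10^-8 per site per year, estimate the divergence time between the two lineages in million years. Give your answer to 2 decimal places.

1.42

The sequences differ at 7 of 46 sites (2, 9, 25, 28, 29, 36, 39), so p = 7/46 ≈ 0.152174.
d = −(3/4) ln(1 − 4p/3) = −0.75 ln(1 − 0.202899) = −0.75 ln(0.797101)
  = −0.75 × (-0.226774) = 0.170081 substitutions/site.
Under a molecular clock d = 2μt, so t = d/(2μ) = 0.170081 / (2 × 6.0 × 10^-8) = 1.42 million years.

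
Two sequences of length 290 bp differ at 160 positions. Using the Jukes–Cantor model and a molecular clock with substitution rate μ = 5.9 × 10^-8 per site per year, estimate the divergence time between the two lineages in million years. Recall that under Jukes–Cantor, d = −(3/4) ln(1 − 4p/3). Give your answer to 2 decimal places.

8.46

p = 160/290 ≈ 0.551724.
d = −(3/4) ln(1 − 4p/3) = −0.75 ln(1 − 0.735632) = −0.75 ln(0.264368)
  = −0.75 × (-1.330413) = 0.997810 substitutions/site.
Under a molecular clock d = 2μt, so t = d/(2μ) = 0.997810 / (2 × 5.9 × 10^-8) = 8.46 million years.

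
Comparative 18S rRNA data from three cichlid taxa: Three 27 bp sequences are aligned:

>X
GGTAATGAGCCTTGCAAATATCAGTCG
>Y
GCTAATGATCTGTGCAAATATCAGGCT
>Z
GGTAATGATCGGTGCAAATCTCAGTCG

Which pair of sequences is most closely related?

X–Y: 6/27 differ, p = 0.222, d = 0.264.
X–Z: 4/27 differ, p = 0.148, d = 0.165.
Y–Z: 5/27 differ, p = 0.185, d = 0.213.
The smallest distance is between X and Z.

X and Z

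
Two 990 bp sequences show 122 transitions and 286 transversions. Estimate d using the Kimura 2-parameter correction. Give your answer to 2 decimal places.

0.60

P = 122/990 ≈ 0.123232 and Q = 286/990 ≈ 0.288889.
Under the Kimura two-parameter model, d = −½ ln(1 − 2P − Q) − ¼ ln(1 − 2Q).
1 − 2P − Q = 0.464647, giving −½ ln(0.464647) = 0.383239.
1 − 2Q = 0.422222, giving −¼ ln(0.422222) = 0.215556.
d = 0.383239 + 0.215556 = 0.598795.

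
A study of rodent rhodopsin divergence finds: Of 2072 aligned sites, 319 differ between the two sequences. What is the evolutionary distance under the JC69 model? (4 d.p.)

p = 319/2072 ≈ 0.153958.
d = −(3/4) ln(1 − 4p/3) = −0.75 ln(1 − 0.205277) = −0.75 ln(0.794723)
  = −0.75 × (-0.229762) = 0.172322 substitutions/site.

0.1723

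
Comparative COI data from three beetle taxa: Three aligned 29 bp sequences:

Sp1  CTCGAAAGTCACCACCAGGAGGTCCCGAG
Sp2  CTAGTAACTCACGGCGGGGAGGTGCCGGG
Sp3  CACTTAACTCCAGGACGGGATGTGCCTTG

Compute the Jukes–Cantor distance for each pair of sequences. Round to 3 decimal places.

Sp1–Sp2: 9/29 sites differ → p ≈ 0.310345, d = −0.75 ln(1 − 0.413793) = 0.400562 ≈ 0.401.
Sp1–Sp3: 14/29 sites differ → p ≈ 0.482759, d = −0.75 ln(1 − 0.643679) = 0.773942 ≈ 0.774.
Sp2–Sp3: 10/29 sites differ → p ≈ 0.344828, d = −0.75 ln(1 − 0.459771) = 0.461822 ≈ 0.462.

d(Sp1,Sp2) = 0.401, d(Sp1,Sp3) = 0.774, d(Sp2,Sp3) = 0.462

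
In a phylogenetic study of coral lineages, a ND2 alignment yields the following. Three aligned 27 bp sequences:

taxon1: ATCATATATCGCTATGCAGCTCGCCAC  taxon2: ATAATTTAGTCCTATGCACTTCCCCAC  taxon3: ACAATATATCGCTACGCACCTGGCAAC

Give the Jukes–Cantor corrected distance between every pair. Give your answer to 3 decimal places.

d(taxon1,taxon2) = 0.377, d(taxon1,taxon3) = 0.264, d(taxon2,taxon3) = 0.511

taxon1–taxon2: 8/27 sites differ → p ≈ 0.296296, d = −0.75 ln(1 − 0.395061) = 0.376971 ≈ 0.377.
taxon1–taxon3: 6/27 sites differ → p ≈ 0.222222, d = −0.75 ln(1 − 0.296296) = 0.263548 ≈ 0.264.
taxon2–taxon3: 10/27 sites differ → p ≈ 0.37037, d = −0.75 ln(1 − 0.493827) = 0.510658 ≈ 0.511.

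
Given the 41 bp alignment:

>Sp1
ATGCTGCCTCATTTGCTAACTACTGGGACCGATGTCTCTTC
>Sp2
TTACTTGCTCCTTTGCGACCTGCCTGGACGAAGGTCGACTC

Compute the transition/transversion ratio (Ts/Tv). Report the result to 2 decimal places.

Transitions are A↔G and C↔T; transversions are all other mismatches.
Transitions: 5. Transversions: 11.
R = 5/11 = 0.454545… ≈ 0.45 (to 2 d.p.).

0.45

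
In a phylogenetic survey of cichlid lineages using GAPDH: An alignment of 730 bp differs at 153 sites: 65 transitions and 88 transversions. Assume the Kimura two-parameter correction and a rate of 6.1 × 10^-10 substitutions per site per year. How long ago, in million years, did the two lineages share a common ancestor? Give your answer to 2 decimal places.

201.91

P = 65/730 ≈ 0.089041 and Q = 88/730 ≈ 0.120548.
Under the Kimura two-parameter model, d = −½ ln(1 − 2P − Q) − ¼ ln(1 − 2Q).
1 − 2P − Q = 0.70137, giving −½ ln(0.70137) = 0.177360.
1 − 2Q = 0.758904, giving −¼ ln(0.758904) = 0.068970.
d = 0.177360 + 0.068970 = 0.246330.
Under a molecular clock d = 2μt, so t = d/(2μ) = 0.246330 / (2 × 6.1 × 10^-10) = 201.91 million years.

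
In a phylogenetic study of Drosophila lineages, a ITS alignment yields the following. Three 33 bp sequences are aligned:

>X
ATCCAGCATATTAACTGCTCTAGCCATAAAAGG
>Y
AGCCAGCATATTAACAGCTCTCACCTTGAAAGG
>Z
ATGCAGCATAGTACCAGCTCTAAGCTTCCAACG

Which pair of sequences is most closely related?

X and Y

X–Y: 6/33 differ, p = 0.182, d = 0.208.
X–Z: 10/33 differ, p = 0.303, d = 0.388.
Y–Z: 9/33 differ, p = 0.273, d = 0.339.
The smallest distance is between X and Y.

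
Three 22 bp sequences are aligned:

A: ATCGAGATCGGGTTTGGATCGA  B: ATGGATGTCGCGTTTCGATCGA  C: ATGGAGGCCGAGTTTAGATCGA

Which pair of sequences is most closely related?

A–B: 5/22 differ, p = 0.227, d = 0.271.
A–C: 5/22 differ, p = 0.227, d = 0.271.
B–C: 4/22 differ, p = 0.182, d = 0.208.
The smallest distance is between B and C.

B and C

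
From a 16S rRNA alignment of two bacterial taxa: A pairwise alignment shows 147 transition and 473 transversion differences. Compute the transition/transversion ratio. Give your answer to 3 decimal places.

R = 147/473 = 0.310782… ≈ 0.311 (to 3 d.p.).

0.311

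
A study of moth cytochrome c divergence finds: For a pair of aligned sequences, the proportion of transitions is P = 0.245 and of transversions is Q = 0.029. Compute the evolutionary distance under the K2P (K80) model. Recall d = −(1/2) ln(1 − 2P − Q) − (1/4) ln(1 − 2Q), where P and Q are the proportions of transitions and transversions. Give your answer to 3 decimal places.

Under the Kimura two-parameter model, d = −½ ln(1 − 2P − Q) − ¼ ln(1 − 2Q).
1 − 2P − Q = 0.481, giving −½ ln(0.481) = 0.365944.
1 − 2Q = 0.942, giving −¼ ln(0.942) = 0.014938.
d = 0.365944 + 0.014938 = 0.380882.

0.381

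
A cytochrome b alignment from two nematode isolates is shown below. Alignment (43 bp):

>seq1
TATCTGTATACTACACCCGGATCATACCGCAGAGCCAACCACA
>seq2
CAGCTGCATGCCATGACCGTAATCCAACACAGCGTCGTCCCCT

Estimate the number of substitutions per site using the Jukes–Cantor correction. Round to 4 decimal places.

0.7899

The sequences differ at 21 of 43 sites, so p = 21/43 ≈ 0.488372.
d = −(3/4) ln(1 − 4p/3) = −0.75 ln(1 − 0.651163) = −0.75 ln(0.348837)
  = −0.75 × (-1.053151) = 0.789863 substitutions/site.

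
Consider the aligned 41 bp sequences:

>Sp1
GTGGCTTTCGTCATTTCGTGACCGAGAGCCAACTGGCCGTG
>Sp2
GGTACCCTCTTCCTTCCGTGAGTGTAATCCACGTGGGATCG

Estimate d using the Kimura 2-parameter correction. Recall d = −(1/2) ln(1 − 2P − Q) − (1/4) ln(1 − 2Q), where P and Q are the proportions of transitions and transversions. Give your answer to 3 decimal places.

0.723

Of 41 sites, 7 differences are transitions and 12 are transversions, so P = 7/41 ≈ 0.170732 and Q = 12/41 ≈ 0.292683.
Under the Kimura two-parameter model, d = −½ ln(1 − 2P − Q) − ¼ ln(1 − 2Q).
1 − 2P − Q = 0.365853, giving −½ ln(0.365853) = 0.502762.
1 − 2Q = 0.414634, giving −¼ ln(0.414634) = 0.220090.
d = 0.502762 + 0.220090 = 0.722852.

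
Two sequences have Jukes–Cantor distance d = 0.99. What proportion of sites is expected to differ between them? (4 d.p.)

p = (3/4)(1 − e^(−4d/3)) = 0.75 × (1 − e^(-1.32)) = 0.75 × (1 − 0.267135) = 0.549649.

0.5496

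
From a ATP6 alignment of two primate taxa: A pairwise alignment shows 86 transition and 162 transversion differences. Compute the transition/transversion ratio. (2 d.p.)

R = 86/162 = 0.530864… ≈ 0.53 (to 2 d.p.).

0.53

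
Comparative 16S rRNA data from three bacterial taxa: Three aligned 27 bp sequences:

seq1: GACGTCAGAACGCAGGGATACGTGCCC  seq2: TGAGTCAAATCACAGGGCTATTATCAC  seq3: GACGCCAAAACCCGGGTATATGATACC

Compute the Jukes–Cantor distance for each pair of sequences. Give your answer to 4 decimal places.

d(seq1,seq2) = 0.6735, d(seq1,seq3) = 0.4408, d(seq2,seq3) = 0.6735

seq1–seq2: 12/27 sites differ → p ≈ 0.444444, d = −0.75 ln(1 − 0.592592) = 0.673455 ≈ 0.6735.
seq1–seq3: 9/27 sites differ → p ≈ 0.333333, d = −0.75 ln(1 − 0.444444) = 0.440839 ≈ 0.4408.
seq2–seq3: 12/27 sites differ → p ≈ 0.444444, d = −0.75 ln(1 − 0.592592) = 0.673455 ≈ 0.6735.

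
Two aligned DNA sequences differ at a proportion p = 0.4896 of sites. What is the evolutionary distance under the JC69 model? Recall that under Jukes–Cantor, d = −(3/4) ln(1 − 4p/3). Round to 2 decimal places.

d = −(3/4) ln(1 − 4p/3) = −0.75 ln(1 − 0.6528) = −0.75 ln(0.3472)
  = −0.75 × (-1.057854) = 0.793391 substitutions/site.

0.79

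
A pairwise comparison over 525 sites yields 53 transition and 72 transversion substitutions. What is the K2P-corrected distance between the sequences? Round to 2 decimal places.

0.29

P = 53/525 ≈ 0.100952 and Q = 72/525 ≈ 0.137143.
Under the Kimura two-parameter model, d = −½ ln(1 − 2P − Q) − ¼ ln(1 − 2Q).
1 − 2P − Q = 0.660953, giving −½ ln(0.660953) = 0.207036.
1 − 2Q = 0.725714, giving −¼ ln(0.725714) = 0.080150.
d = 0.207036 + 0.080150 = 0.287186.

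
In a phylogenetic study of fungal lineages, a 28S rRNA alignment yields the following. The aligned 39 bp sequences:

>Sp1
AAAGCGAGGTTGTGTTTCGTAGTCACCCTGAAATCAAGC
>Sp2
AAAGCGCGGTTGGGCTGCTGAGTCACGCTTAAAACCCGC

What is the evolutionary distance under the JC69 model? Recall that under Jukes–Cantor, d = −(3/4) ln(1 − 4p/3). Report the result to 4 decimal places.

The sequences differ at 11 of 39 sites, so p = 11/39 ≈ 0.282051.
d = −(3/4) ln(1 − 4p/3) = −0.75 ln(1 − 0.376068) = −0.75 ln(0.623932)
  = −0.75 × (-0.471714) = 0.353786 substitutions/site.

0.3538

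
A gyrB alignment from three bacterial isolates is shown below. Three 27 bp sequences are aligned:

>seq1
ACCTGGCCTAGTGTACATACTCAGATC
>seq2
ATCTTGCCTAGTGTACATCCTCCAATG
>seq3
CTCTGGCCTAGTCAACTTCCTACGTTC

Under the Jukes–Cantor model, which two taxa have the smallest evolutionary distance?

seq1–seq2: 6/27 differ, p = 0.222, d = 0.264.
seq1–seq3: 9/27 differ, p = 0.333, d = 0.441.
seq2–seq3: 9/27 differ, p = 0.333, d = 0.441.
The smallest distance is between seq1 and seq2.

seq1 and seq2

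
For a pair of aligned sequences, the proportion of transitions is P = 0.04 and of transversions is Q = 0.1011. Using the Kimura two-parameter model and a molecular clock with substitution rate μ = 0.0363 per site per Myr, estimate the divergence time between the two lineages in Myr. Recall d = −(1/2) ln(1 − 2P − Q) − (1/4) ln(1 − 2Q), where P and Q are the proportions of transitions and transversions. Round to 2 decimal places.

2.15

Under the Kimura two-parameter model, d = −½ ln(1 − 2P − Q) − ¼ ln(1 − 2Q).
1 − 2P − Q = 0.8189, giving −½ ln(0.8189) = 0.099897.
1 − 2Q = 0.7978, giving −¼ ln(0.7978) = 0.056474.
d = 0.099897 + 0.056474 = 0.156371.
Under a molecular clock d = 2μt, so t = d/(2μ) = 0.156371 / (2 × 0.0363) = 2.15 Myr.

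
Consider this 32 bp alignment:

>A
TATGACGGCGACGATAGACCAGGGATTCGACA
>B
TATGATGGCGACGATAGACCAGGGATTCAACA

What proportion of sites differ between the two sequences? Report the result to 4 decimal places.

0.0625

The sequences differ at 2 of 32 positions (sites 6, 29).
p = 2/32 = 0.0625.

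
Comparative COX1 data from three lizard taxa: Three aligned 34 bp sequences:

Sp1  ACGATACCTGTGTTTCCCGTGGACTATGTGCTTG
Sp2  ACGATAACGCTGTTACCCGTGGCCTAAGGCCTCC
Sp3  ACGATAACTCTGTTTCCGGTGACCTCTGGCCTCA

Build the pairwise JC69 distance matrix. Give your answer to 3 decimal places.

Sp1–Sp2: 10/34 sites differ → p ≈ 0.294118, d = −0.75 ln(1 − 0.392157) = 0.373379 ≈ 0.373.
Sp1–Sp3: 10/34 sites differ → p ≈ 0.294118, d = −0.75 ln(1 − 0.392157) = 0.373379 ≈ 0.373.
Sp2–Sp3: 7/34 sites differ → p ≈ 0.205882, d = −0.75 ln(1 − 0.274509) = 0.240680 ≈ 0.241.

d(Sp1,Sp2) = 0.373, d(Sp1,Sp3) = 0.373, d(Sp2,Sp3) = 0.241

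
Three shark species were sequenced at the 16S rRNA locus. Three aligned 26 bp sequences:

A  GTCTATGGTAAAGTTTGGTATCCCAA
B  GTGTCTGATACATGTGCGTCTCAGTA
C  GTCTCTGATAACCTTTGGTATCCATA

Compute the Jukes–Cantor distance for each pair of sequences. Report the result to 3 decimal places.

d(A,B) = 0.717, d(A,C) = 0.276, d(B,C) = 0.539

A–B: 12/26 sites differ → p ≈ 0.461538, d = −0.75 ln(1 − 0.615384) = 0.716632 ≈ 0.717.
A–C: 6/26 sites differ → p ≈ 0.230769, d = −0.75 ln(1 − 0.307692) = 0.275793 ≈ 0.276.
B–C: 10/26 sites differ → p ≈ 0.384615, d = −0.75 ln(1 − 0.51282) = 0.539341 ≈ 0.539.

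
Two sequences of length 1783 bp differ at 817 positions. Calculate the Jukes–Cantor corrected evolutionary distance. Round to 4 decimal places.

p = 817/1783 ≈ 0.458216.
d = −(3/4) ln(1 − 4p/3) = −0.75 ln(1 − 0.610955) = −0.75 ln(0.389045)
  = −0.75 × (-0.944060) = 0.708045 substitutions/site.

0.7080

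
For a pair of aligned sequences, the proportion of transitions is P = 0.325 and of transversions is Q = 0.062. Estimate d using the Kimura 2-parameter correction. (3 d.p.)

0.655

Under the Kimura two-parameter model, d = −½ ln(1 − 2P − Q) − ¼ ln(1 − 2Q).
1 − 2P − Q = 0.288, giving −½ ln(0.288) = 0.622397.
1 − 2Q = 0.876, giving −¼ ln(0.876) = 0.033097.
d = 0.622397 + 0.033097 = 0.655494.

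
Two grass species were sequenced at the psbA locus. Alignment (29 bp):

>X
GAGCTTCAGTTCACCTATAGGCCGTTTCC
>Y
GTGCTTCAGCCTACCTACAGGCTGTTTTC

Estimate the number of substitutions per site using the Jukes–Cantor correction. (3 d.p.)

The sequences differ at 7 of 29 sites (2, 10, 11, 12, 18, 23, 28), so p = 7/29 ≈ 0.241379.
d = −(3/4) ln(1 − 4p/3) = −0.75 ln(1 − 0.321839) = −0.75 ln(0.678161)
  = −0.75 × (-0.388371) = 0.291278 substitutions/site.

0.291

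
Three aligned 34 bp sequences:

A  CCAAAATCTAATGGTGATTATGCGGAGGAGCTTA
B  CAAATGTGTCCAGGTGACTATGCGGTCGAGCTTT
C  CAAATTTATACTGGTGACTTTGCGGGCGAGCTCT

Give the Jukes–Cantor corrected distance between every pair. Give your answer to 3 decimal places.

d(A,B) = 0.423, d(A,C) = 0.423, d(B,C) = 0.241

A–B: 11/34 sites differ → p ≈ 0.323529, d = −0.75 ln(1 − 0.431372) = 0.423397 ≈ 0.423.
A–C: 11/34 sites differ → p ≈ 0.323529, d = −0.75 ln(1 − 0.431372) = 0.423397 ≈ 0.423.
B–C: 7/34 sites differ → p ≈ 0.205882, d = −0.75 ln(1 − 0.274509) = 0.240680 ≈ 0.241.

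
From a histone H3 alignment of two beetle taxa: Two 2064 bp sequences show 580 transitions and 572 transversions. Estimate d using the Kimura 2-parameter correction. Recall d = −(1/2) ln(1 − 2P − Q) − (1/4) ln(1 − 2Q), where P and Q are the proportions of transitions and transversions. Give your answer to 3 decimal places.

P = 580/2064 ≈ 0.281008 and Q = 572/2064 ≈ 0.277132.
Under the Kimura two-parameter model, d = −½ ln(1 − 2P − Q) − ¼ ln(1 − 2Q).
1 − 2P − Q = 0.160852, giving −½ ln(0.160852) = 0.913635.
1 − 2Q = 0.445736, giving −¼ ln(0.445736) = 0.202007.
d = 0.913635 + 0.202007 = 1.115642.

1.116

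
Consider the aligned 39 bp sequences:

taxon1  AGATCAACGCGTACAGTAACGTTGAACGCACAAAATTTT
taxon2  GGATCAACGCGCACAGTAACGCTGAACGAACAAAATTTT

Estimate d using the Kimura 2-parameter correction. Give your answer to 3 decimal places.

Of 39 sites, 3 differences are transitions and 1 are transversions, so P = 3/39 ≈ 0.076923 and Q = 1/39 ≈ 0.025641.
Under the Kimura two-parameter model, d = −½ ln(1 − 2P − Q) − ¼ ln(1 − 2Q).
1 − 2P − Q = 0.820513, giving −½ ln(0.820513) = 0.098913.
1 − 2Q = 0.948718, giving −¼ ln(0.948718) = 0.013161.
d = 0.098913 + 0.013161 = 0.112074.

0.112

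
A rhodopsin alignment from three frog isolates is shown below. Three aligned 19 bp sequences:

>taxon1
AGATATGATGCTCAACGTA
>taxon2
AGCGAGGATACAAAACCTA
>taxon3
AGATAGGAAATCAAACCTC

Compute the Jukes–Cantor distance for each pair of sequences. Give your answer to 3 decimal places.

d(taxon1,taxon2) = 0.507, d(taxon1,taxon3) = 0.618, d(taxon2,taxon3) = 0.410

taxon1–taxon2: 7/19 sites differ → p ≈ 0.368421, d = −0.75 ln(1 − 0.491228) = 0.506816 ≈ 0.507.
taxon1–taxon3: 8/19 sites differ → p ≈ 0.421053, d = −0.75 ln(1 − 0.561404) = 0.618132 ≈ 0.618.
taxon2–taxon3: 6/19 sites differ → p ≈ 0.315789, d = −0.75 ln(1 − 0.421052) = 0.409907 ≈ 0.410.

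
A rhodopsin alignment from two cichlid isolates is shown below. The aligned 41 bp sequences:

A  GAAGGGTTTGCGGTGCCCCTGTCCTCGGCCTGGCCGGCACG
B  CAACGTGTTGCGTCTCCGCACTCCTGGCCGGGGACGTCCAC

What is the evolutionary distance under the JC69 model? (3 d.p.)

0.722

The sequences differ at 19 of 41 sites, so p = 19/41 ≈ 0.463415.
d = −(3/4) ln(1 − 4p/3) = −0.75 ln(1 − 0.617887) = −0.75 ln(0.382113)
  = −0.75 × (-0.962039) = 0.721529 substitutions/site.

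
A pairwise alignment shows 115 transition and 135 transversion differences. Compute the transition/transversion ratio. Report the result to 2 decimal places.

0.85

R = 115/135 = 0.851851… ≈ 0.85 (to 2 d.p.).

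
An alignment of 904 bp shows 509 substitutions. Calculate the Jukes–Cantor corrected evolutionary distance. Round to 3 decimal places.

p = 509/904 ≈ 0.563053.
d = −(3/4) ln(1 − 4p/3) = −0.75 ln(1 − 0.750737) = −0.75 ln(0.249263)
  = −0.75 × (-1.389247) = 1.041935 substitutions/site.

1.042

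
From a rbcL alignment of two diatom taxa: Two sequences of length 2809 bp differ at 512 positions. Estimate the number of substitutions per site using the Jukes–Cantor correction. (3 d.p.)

p = 512/2809 ≈ 0.182271.
d = −(3/4) ln(1 − 4p/3) = −0.75 ln(1 − 0.243028) = −0.75 ln(0.756972)
  = −0.75 × (-0.278429) = 0.208822 substitutions/site.

0.209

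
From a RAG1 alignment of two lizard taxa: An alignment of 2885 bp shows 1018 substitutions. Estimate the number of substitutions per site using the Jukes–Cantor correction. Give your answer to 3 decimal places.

p = 1018/2885 ≈ 0.35286.
d = −(3/4) ln(1 − 4p/3) = −0.75 ln(1 − 0.47048) = −0.75 ln(0.52952)
  = −0.75 × (-0.635784) = 0.476838 substitutions/site.

0.477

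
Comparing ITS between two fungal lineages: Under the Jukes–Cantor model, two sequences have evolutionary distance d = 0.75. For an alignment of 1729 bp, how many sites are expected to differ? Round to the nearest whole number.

Invert JC69: p = (3/4)(1 − e^(−4d/3)) = 0.75 × (1 − e^(-1)) = 0.75 × (1 − 0.367879) = 0.474091.
Expected differing sites = pL ≈ 0.474091 × 1729 = 819.703339 ≈ 820.

820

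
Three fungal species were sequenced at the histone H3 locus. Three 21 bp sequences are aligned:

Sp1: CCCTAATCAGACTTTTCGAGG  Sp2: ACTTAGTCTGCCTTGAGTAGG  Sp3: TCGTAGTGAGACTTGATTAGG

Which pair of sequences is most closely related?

Sp2 and Sp3

Sp1–Sp2: 9/21 differ, p = 0.429, d = 0.635.
Sp1–Sp3: 8/21 differ, p = 0.381, d = 0.532.
Sp2–Sp3: 6/21 differ, p = 0.286, d = 0.360.
The smallest distance is between Sp2 and Sp3.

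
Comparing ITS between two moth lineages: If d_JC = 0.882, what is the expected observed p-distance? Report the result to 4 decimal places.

p = (3/4)(1 − e^(−4d/3)) = 0.75 × (1 − e^(-1.176)) = 0.75 × (1 − 0.308510) = 0.518618.

0.5186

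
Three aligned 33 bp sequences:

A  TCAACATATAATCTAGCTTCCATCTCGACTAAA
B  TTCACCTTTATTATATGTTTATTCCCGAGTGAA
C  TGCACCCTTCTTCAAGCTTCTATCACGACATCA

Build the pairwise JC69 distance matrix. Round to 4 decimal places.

A–B: 14/33 sites differ → p ≈ 0.424242, d = −0.75 ln(1 − 0.565656) = 0.625439 ≈ 0.6254.
A–C: 13/33 sites differ → p ≈ 0.393939, d = −0.75 ln(1 − 0.525252) = 0.558728 ≈ 0.5587.
B–C: 15/33 sites differ → p ≈ 0.454545, d = −0.75 ln(1 − 0.60606) = 0.698667 ≈ 0.6987.

d(A,B) = 0.6254, d(A,C) = 0.5587, d(B,C) = 0.6987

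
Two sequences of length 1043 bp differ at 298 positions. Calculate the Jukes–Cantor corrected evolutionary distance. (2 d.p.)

p = 298/1043 ≈ 0.285714.
d = −(3/4) ln(1 − 4p/3) = −0.75 ln(1 − 0.380952) = −0.75 ln(0.619048)
  = −0.75 × (-0.479572) = 0.359679 substitutions/site.

0.36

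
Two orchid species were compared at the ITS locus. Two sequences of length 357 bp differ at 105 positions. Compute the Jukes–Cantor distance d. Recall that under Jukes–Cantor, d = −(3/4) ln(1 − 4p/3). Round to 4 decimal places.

p = 105/357 ≈ 0.294118.
d = −(3/4) ln(1 − 4p/3) = −0.75 ln(1 − 0.392157) = −0.75 ln(0.607843)
  = −0.75 × (-0.497839) = 0.373379 substitutions/site.

0.3734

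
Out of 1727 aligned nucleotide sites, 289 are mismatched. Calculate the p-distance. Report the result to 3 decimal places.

p = 289/1727 = 0.167342… ≈ 0.167 (to 3 d.p.).

0.167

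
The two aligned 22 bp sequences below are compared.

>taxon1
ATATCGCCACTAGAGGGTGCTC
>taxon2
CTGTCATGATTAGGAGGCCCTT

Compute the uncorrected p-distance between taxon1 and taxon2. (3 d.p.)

The sequences differ at 11 of 22 positions.
p = 11/22 = 0.500.

0.500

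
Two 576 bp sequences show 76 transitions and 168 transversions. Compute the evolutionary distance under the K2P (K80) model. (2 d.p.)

P = 76/576 ≈ 0.131944 and Q = 168/576 ≈ 0.291667.
Under the Kimura two-parameter model, d = −½ ln(1 − 2P − Q) − ¼ ln(1 − 2Q).
1 − 2P − Q = 0.444445, giving −½ ln(0.444445) = 0.405464.
1 − 2Q = 0.416666, giving −¼ ln(0.416666) = 0.218868.
d = 0.405464 + 0.218868 = 0.624332.

0.62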